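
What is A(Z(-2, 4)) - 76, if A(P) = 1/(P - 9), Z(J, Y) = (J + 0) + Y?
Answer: -533/7 ≈ -76.143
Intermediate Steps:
Z(J, Y) = J + Y
A(P) = 1/(-9 + P)
A(Z(-2, 4)) - 76 = 1/(-9 + (-2 + 4)) - 76 = 1/(-9 + 2) - 76 = 1/(-7) - 76 = -1/7 - 76 = -533/7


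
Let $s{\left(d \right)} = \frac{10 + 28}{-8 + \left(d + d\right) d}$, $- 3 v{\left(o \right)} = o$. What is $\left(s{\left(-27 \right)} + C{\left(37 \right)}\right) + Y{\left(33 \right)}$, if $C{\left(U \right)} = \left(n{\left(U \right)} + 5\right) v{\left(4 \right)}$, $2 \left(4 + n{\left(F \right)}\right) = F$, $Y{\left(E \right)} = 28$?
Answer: $\frac{1469}{725} \approx 2.0262$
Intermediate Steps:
$n{\left(F \right)} = -4 + \frac{F}{2}$
$v{\left(o \right)} = - \frac{o}{3}$
$C{\left(U \right)} = - \frac{4}{3} - \frac{2 U}{3}$ ($C{\left(U \right)} = \left(\left(-4 + \frac{U}{2}\right) + 5\right) \left(\left(- \frac{1}{3}\right) 4\right) = \left(1 + \frac{U}{2}\right) \left(- \frac{4}{3}\right) = - \frac{4}{3} - \frac{2 U}{3}$)
$s{\left(d \right)} = \frac{38}{-8 + 2 d^{2}}$ ($s{\left(d \right)} = \frac{38}{-8 + 2 d d} = \frac{38}{-8 + 2 d^{2}}$)
$\left(s{\left(-27 \right)} + C{\left(37 \right)}\right) + Y{\left(33 \right)} = \left(\frac{19}{-4 + \left(-27\right)^{2}} - 26\right) + 28 = \left(\frac{19}{-4 + 729} - 26\right) + 28 = \left(\frac{19}{725} - 26\right) + 28 = - \frac{18831}{725} + 28 = \frac{1469}{725}$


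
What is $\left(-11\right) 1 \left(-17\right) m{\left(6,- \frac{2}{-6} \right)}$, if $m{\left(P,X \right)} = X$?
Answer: $\frac{187}{3} \approx 62.333$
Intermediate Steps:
$\left(-11\right) 1 \left(-17\right) m{\left(6,- \frac{2}{-6} \right)} = \left(-11\right) 1 \left(-17\right) \left(- \frac{2}{-6}\right) = \left(-11\right) \left(-17\right) \left(\left(-2\right) \left(- \frac{1}{6}\right)\right) = 187 \cdot \frac{1}{3} = \frac{187}{3}$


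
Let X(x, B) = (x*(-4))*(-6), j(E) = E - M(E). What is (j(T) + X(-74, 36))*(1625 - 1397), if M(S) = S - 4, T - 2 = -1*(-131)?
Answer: -404016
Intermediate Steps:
T = 133 (T = 2 - 1*(-131) = 2 + 131 = 133)
M(S) = -4 + S
j(E) = 4 (j(E) = E - (-4 + E) = E + (4 - E) = 4)
X(x, B) = 24*x (X(x, B) = -4*x*(-6) = 24*x)
(j(T) + X(-74, 36))*(1625 - 1397) = (4 + 24*(-74))*(1625 - 1397) = (4 - 1776)*228 = -1772*228 = -404016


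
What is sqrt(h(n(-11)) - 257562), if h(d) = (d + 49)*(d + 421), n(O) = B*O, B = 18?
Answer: I*sqrt(290789) ≈ 539.25*I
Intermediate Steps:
n(O) = 18*O
h(d) = (49 + d)*(421 + d)
sqrt(h(n(-11)) - 257562) = sqrt((20629 + (18*(-11))**2 + 470*(18*(-11))) - 257562) = sqrt((20629 + (-198)**2 + 470*(-198)) - 257562) = sqrt((20629 + 39204 - 93060) - 257562) = sqrt(-33227 - 257562) = sqrt(-290789) = I*sqrt(290789)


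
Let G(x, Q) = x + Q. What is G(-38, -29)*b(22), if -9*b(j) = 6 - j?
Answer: -1072/9 ≈ -119.11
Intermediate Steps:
b(j) = -⅔ + j/9 (b(j) = -(6 - j)/9 = -⅔ + j/9)
G(x, Q) = Q + x
G(-38, -29)*b(22) = (-29 - 38)*(-⅔ + (⅑)*22) = -67*(-⅔ + 22/9) = -67*16/9 = -1072/9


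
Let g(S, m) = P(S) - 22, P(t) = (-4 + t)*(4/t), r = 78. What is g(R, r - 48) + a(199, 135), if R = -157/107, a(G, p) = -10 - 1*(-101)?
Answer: 13173/157 ≈ 83.904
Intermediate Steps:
a(G, p) = 91 (a(G, p) = -10 + 101 = 91)
R = -157/107 (R = -157*1/107 = -157/107 ≈ -1.4673)
P(t) = 4*(-4 + t)/t
g(S, m) = -18 - 16/S (g(S, m) = (4 - 16/S) - 22 = -18 - 16/S)
g(R, r - 48) + a(199, 135) = (-18 - 16/(-157/107)) + 91 = (-18 - 16*(-107/157)) + 91 = (-18 + 1712/157) + 91 = -1114/157 + 91 = 13173/157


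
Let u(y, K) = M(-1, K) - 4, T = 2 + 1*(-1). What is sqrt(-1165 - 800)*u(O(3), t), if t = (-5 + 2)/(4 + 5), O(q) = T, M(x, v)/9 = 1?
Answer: 5*I*sqrt(1965) ≈ 221.64*I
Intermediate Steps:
M(x, v) = 9 (M(x, v) = 9*1 = 9)
T = 1 (T = 2 - 1 = 1)
O(q) = 1
t = -1/3 (t = -3/9 = -3*1/9 = -1/3 ≈ -0.33333)
u(y, K) = 5 (u(y, K) = 9 - 4 = 5)
sqrt(-1165 - 800)*u(O(3), t) = sqrt(-1165 - 800)*5 = sqrt(-1965)*5 = (I*sqrt(1965))*5 = 5*I*sqrt(1965)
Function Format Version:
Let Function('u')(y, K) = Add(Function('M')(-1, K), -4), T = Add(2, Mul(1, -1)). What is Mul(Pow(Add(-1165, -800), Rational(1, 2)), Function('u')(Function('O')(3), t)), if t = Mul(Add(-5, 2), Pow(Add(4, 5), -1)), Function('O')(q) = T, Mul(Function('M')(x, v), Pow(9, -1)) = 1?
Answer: Mul(5, I, Pow(1965, Rational(1, 2))) ≈ Mul(221.64, I)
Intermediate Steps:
Function('M')(x, v) = 9 (Function('M')(x, v) = Mul(9, 1) = 9)
T = 1 (T = Add(2, -1) = 1)
Function('O')(q) = 1
t = Rational(-1, 3) (t = Mul(-3, Pow(9, -1)) = Mul(-3, Rational(1, 9)) = Rational(-1, 3) ≈ -0.33333)
Function('u')(y, K) = 5 (Function('u')(y, K) = Add(9, -4) = 5)
Mul(Pow(Add(-1165, -800), Rational(1, 2)), Function('u')(Function('O')(3), t)) = Mul(Pow(Add(-1165, -800), Rational(1, 2)), 5) = Mul(Pow(-1965, Rational(1, 2)), 5) = Mul(Mul(I, Pow(1965, Rational(1, 2))), 5) = Mul(5, I, Pow(1965, Rational(1, 2)))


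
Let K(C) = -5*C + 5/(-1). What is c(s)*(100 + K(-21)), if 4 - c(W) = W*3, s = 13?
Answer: -7000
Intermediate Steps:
c(W) = 4 - 3*W (c(W) = 4 - W*3 = 4 - 3*W)
K(C) = -5 - 5*C (K(C) = -5*C + 5*(-1) = -5*C - 5 = -5 - 5*C)
c(s)*(100 + K(-21)) = (4 - 3*13)*(100 + (-5 - 5*(-21))) = (4 - 39)*(100 + (-5 + 105)) = -35*(100 + 100) = -35*200 = -7000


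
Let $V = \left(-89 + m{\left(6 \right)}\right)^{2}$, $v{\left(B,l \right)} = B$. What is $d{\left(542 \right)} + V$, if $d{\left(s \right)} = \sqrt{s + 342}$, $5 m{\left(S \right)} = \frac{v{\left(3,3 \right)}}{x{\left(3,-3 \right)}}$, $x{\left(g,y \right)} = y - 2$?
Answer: $\frac{4963984}{625} + 2 \sqrt{221} \approx 7972.1$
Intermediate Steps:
$x{\left(g,y \right)} = -2 + y$ ($x{\left(g,y \right)} = y - 2 = -2 + y$)
$m{\left(S \right)} = - \frac{3}{25}$ ($m{\left(S \right)} = \frac{3 \frac{1}{-2 - 3}}{5} = \frac{3 \frac{1}{-5}}{5} = \frac{3 \left(- \frac{1}{5}\right)}{5} = \frac{1}{5} \left(- \frac{3}{5}\right) = - \frac{3}{25}$)
$d{\left(s \right)} = \sqrt{342 + s}$
$V = \frac{4963984}{625}$ ($V = \left(-89 - \frac{3}{25}\right)^{2} = \left(- \frac{2228}{25}\right)^{2} = \frac{4963984}{625} \approx 7942.4$)
$d{\left(542 \right)} + V = \sqrt{342 + 542} + \frac{4963984}{625} = \sqrt{884} + \frac{4963984}{625} = 2 \sqrt{221} + \frac{4963984}{625} = \frac{4963984}{625} + 2 \sqrt{221}$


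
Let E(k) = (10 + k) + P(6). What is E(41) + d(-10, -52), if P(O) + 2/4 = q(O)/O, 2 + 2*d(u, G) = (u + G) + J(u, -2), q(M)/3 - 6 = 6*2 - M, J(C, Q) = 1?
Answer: 25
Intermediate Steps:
q(M) = 54 - 3*M (q(M) = 18 + 3*(6*2 - M) = 18 + 3*(12 - M) = 18 + (36 - 3*M) = 54 - 3*M)
d(u, G) = -½ + G/2 + u/2 (d(u, G) = -1 + ((u + G) + 1)/2 = -1 + ((G + u) + 1)/2 = -1 + (1 + G + u)/2 = -1 + (½ + G/2 + u/2) = -½ + G/2 + u/2)
P(O) = -½ + (54 - 3*O)/O
E(k) = 31/2 + k (E(k) = (10 + k) + (-7/2 + 54/6) = (10 + k) + (-7/2 + 54*(⅙)) = (10 + k) + (-7/2 + 9) = (10 + k) + 11/2 = 31/2 + k)
E(41) + d(-10, -52) = (31/2 + 41) + (-½ + (½)*(-52) + (½)*(-10)) = 113/2 + (-½ - 26 - 5) = 113/2 - 63/2 = 25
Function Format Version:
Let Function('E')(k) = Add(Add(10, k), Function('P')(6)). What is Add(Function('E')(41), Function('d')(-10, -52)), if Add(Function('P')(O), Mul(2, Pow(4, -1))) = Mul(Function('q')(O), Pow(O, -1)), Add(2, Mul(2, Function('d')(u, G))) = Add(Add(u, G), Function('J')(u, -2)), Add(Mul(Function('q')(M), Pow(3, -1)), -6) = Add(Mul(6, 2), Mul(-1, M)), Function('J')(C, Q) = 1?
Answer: 25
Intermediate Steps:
Function('q')(M) = Add(54, Mul(-3, M)) (Function('q')(M) = Add(18, Mul(3, Add(Mul(6, 2), Mul(-1, M)))) = Add(18, Mul(3, Add(12, Mul(-1, M)))) = Add(18, Add(36, Mul(-3, M))) = Add(54, Mul(-3, M)))
Function('d')(u, G) = Add(Rational(-1, 2), Mul(Rational(1, 2), G), Mul(Rational(1, 2), u)) (Function('d')(u, G) = Add(-1, Mul(Rational(1, 2), Add(Add(u, G), 1))) = Add(-1, Mul(Rational(1, 2), Add(Add(G, u), 1))) = Add(-1, Mul(Rational(1, 2), Add(1, G, u))) = Add(-1, Add(Rational(1, 2), Mul(Rational(1, 2), G), Mul(Rational(1, 2), u))) = Add(Rational(-1, 2), Mul(Rational(1, 2), G), Mul(Rational(1, 2), u)))
Function('P')(O) = Add(Rational(-1, 2), Mul(Pow(O, -1), Add(54, Mul(-3, O)))) (Function('P')(O) = Add(Rational(-1, 2), Mul(Add(54, Mul(-3, O)), Pow(O, -1))) = Add(Rational(-1, 2), Mul(Pow(O, -1), Add(54, Mul(-3, O)))))
Function('E')(k) = Add(Rational(31, 2), k) (Function('E')(k) = Add(Add(10, k), Add(Rational(-7, 2), Mul(54, Pow(6, -1)))) = Add(Add(10, k), Add(Rational(-7, 2), Mul(54, Rational(1, 6)))) = Add(Add(10, k), Add(Rational(-7, 2), 9)) = Add(Add(10, k), Rational(11, 2)) = Add(Rational(31, 2), k))
Add(Function('E')(41), Function('d')(-10, -52)) = Add(Add(Rational(31, 2), 41), Add(Rational(-1, 2), Mul(Rational(1, 2), -52), Mul(Rational(1, 2), -10))) = Add(Rational(113, 2), Add(Rational(-1, 2), -26, -5)) = Add(Rational(113, 2), Rational(-63, 2)) = 25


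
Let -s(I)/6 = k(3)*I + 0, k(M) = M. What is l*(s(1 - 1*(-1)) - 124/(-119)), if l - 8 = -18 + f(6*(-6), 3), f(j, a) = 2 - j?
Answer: -16640/17 ≈ -978.82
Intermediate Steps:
s(I) = -18*I (s(I) = -6*(3*I + 0) = -18*I)
l = 28 (l = 8 + (-18 + (2 - 6*(-6))) = 8 + (-18 + (2 - 1*(-36))) = 8 + (-18 + (2 + 36)) = 8 + (-18 + 38) = 8 + 20 = 28)
l*(s(1 - 1*(-1)) - 124/(-119)) = 28*(-18*(1 - 1*(-1)) - 124/(-119)) = 28*(-18*(1 + 1) - 124*(-1/119)) = 28*(-18*2 + 124/119) = 28*(-36 + 124/119) = 28*(-4160/119) = -16640/17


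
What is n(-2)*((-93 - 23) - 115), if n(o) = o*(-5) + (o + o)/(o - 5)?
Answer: -2442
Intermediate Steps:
n(o) = -5*o + 2*o/(-5 + o) (n(o) = -5*o + (2*o)/(-5 + o) = -5*o + 2*o/(-5 + o))
n(-2)*((-93 - 23) - 115) = (-2*(27 - 5*(-2))/(-5 - 2))*((-93 - 23) - 115) = (-2*(27 + 10)/(-7))*(-116 - 115) = -2*(-⅐)*37*(-231) = (74/7)*(-231) = -2442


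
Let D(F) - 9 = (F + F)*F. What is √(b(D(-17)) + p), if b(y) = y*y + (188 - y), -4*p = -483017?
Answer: 21*√4217/2 ≈ 681.85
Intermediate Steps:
p = 483017/4 (p = -¼*(-483017) = 483017/4 ≈ 1.2075e+5)
D(F) = 9 + 2*F² (D(F) = 9 + (F + F)*F = 9 + (2*F)*F = 9 + 2*F²)
b(y) = 188 + y² - y (b(y) = y² + (188 - y) = 188 + y² - y)
√(b(D(-17)) + p) = √((188 + (9 + 2*(-17)²)² - (9 + 2*(-17)²)) + 483017/4) = √((188 + (9 + 2*289)² - (9 + 2*289)) + 483017/4) = √((188 + (9 + 578)² - (9 + 578)) + 483017/4) = √((188 + 587² - 1*587) + 483017/4) = √((188 + 344569 - 587) + 483017/4) = √(344170 + 483017/4) = √(1859697/4) = 21*√4217/2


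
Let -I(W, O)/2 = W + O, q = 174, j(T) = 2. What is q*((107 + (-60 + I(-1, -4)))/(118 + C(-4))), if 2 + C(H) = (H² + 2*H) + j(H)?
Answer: 551/7 ≈ 78.714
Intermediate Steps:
I(W, O) = -2*O - 2*W (I(W, O) = -2*(W + O) = -2*(O + W) = -2*O - 2*W)
C(H) = H² + 2*H (C(H) = -2 + ((H² + 2*H) + 2) = -2 + (2 + H² + 2*H) = H² + 2*H)
q*((107 + (-60 + I(-1, -4)))/(118 + C(-4))) = 174*((107 + (-60 + (-2*(-4) - 2*(-1))))/(118 - 4*(2 - 4))) = 174*((107 + (-60 + (8 + 2)))/(118 - 4*(-2))) = 174*((107 + (-60 + 10))/(118 + 8)) = 174*((107 - 50)/126) = 174*(57*(1/126)) = 174*(19/42) = 551/7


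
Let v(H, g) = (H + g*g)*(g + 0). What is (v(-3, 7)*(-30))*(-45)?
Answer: 434700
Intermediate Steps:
v(H, g) = g*(H + g²) (v(H, g) = (H + g²)*g = g*(H + g²))
(v(-3, 7)*(-30))*(-45) = ((7*(-3 + 7²))*(-30))*(-45) = ((7*(-3 + 49))*(-30))*(-45) = ((7*46)*(-30))*(-45) = (322*(-30))*(-45) = -9660*(-45) = 434700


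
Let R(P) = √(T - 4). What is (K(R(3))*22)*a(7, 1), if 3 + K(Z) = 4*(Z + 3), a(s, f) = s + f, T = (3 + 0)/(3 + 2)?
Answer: 1584 + 704*I*√85/5 ≈ 1584.0 + 1298.1*I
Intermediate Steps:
T = ⅗ (T = 3/5 = 3*(⅕) = ⅗ ≈ 0.60000)
R(P) = I*√85/5 (R(P) = √(⅗ - 4) = √(-17/5) = I*√85/5)
a(s, f) = f + s
K(Z) = 9 + 4*Z (K(Z) = -3 + 4*(Z + 3) = -3 + 4*(3 + Z) = -3 + (12 + 4*Z) = 9 + 4*Z)
(K(R(3))*22)*a(7, 1) = ((9 + 4*(I*√85/5))*22)*(1 + 7) = ((9 + 4*I*√85/5)*22)*8 = (198 + 88*I*√85/5)*8 = 1584 + 704*I*√85/5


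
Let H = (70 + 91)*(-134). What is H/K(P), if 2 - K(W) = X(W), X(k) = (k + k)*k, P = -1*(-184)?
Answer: 10787/33855 ≈ 0.31862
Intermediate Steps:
P = 184
X(k) = 2*k² (X(k) = (2*k)*k = 2*k²)
K(W) = 2 - 2*W²
H = -21574 (H = 161*(-134) = -21574)
H/K(P) = -21574/(2 - 2*184²) = -21574/(2 - 2*33856) = -21574/(2 - 67712) = -21574/(-67710) = -21574*(-1/67710) = 10787/33855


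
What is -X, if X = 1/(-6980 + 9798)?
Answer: -1/2818 ≈ -0.00035486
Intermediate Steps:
X = 1/2818 ≈ 0.00035486
-X = -1*1/2818 = -1/2818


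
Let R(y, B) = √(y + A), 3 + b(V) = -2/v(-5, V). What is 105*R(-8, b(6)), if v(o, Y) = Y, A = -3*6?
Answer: 105*I*√26 ≈ 535.4*I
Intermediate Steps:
A = -18
b(V) = -3 - 2/V
R(y, B) = √(-18 + y) (R(y, B) = √(y - 18) = √(-18 + y))
105*R(-8, b(6)) = 105*√(-18 - 8) = 105*√(-26) = 105*(I*√26) = 105*I*√26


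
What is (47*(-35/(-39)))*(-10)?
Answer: -16450/39 ≈ -421.79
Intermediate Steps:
(47*(-35/(-39)))*(-10) = (47*(-35*(-1/39)))*(-10) = (47*(35/39))*(-10) = (1645/39)*(-10) = -16450/39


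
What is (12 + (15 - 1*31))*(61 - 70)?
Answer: 36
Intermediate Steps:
(12 + (15 - 1*31))*(61 - 70) = (12 + (15 - 31))*(-9) = (12 - 16)*(-9) = -4*(-9) = 36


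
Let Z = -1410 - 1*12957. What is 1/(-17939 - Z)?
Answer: -1/3572 ≈ -0.00027996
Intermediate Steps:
Z = -14367 (Z = -1410 - 12957 = -14367)
1/(-17939 - Z) = 1/(-17939 - 1*(-14367)) = 1/(-17939 + 14367) = 1/(-3572) = -1/3572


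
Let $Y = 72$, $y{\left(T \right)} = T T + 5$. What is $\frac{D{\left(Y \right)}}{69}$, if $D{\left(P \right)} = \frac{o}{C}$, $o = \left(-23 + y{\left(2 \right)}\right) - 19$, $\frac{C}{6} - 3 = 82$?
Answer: $- \frac{11}{11730} \approx -0.00093777$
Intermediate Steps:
$y{\left(T \right)} = 5 + T^{2}$ ($y{\left(T \right)} = T^{2} + 5 = 5 + T^{2}$)
$C = 510$ ($C = 18 + 6 \cdot 82 = 18 + 492 = 510$)
$o = -33$ ($o = \left(-23 + \left(5 + 2^{2}\right)\right) - 19 = \left(-23 + \left(5 + 4\right)\right) - 19 = \left(-23 + 9\right) - 19 = -14 - 19 = -33$)
$D{\left(P \right)} = - \frac{11}{170}$ ($D{\left(P \right)} = - \frac{33}{510} = \left(-33\right) \frac{1}{510} = - \frac{11}{170}$)
$\frac{D{\left(Y \right)}}{69} = - \frac{11}{170 \cdot 69} = \left(- \frac{11}{170}\right) \frac{1}{69} = - \frac{11}{11730}$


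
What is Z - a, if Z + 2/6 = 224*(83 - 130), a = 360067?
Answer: -1111786/3 ≈ -3.7060e+5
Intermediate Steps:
Z = -31585/3 (Z = -1/3 + 224*(83 - 130) = -1/3 + 224*(-47) = -1/3 - 10528 = -31585/3 ≈ -10528.)
Z - a = -31585/3 - 1*360067 = -31585/3 - 360067 = -1111786/3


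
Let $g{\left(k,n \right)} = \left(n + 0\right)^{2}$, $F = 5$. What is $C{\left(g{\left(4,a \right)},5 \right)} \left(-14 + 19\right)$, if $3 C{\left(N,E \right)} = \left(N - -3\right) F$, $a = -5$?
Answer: $\frac{700}{3} \approx 233.33$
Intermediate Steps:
$g{\left(k,n \right)} = n^{2}$
$C{\left(N,E \right)} = 5 + \frac{5 N}{3}$ ($C{\left(N,E \right)} = \frac{\left(N - -3\right) 5}{3} = \frac{\left(N + 3\right) 5}{3} = \frac{\left(3 + N\right) 5}{3} = \frac{15 + 5 N}{3} = 5 + \frac{5 N}{3}$)
$C{\left(g{\left(4,a \right)},5 \right)} \left(-14 + 19\right) = \left(5 + \frac{5 \left(-5\right)^{2}}{3}\right) \left(-14 + 19\right) = \left(5 + \frac{5}{3} \cdot 25\right) 5 = \left(5 + \frac{125}{3}\right) 5 = \frac{140}{3} \cdot 5 = \frac{700}{3}$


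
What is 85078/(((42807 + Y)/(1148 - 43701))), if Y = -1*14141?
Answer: -1810162067/14333 ≈ -1.2629e+5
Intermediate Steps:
Y = -14141
85078/(((42807 + Y)/(1148 - 43701))) = 85078/(((42807 - 14141)/(1148 - 43701))) = 85078/((28666/(-42553))) = 85078/((28666*(-1/42553))) = 85078/(-28666/42553) = 85078*(-42553/28666) = -1810162067/14333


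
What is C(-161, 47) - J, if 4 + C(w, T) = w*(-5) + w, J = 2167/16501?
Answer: 10558473/16501 ≈ 639.87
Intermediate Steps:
J = 2167/16501 (J = 2167*(1/16501) = 2167/16501 ≈ 0.13133)
C(w, T) = -4 - 4*w (C(w, T) = -4 + (w*(-5) + w) = -4 + (-5*w + w) = -4 - 4*w)
C(-161, 47) - J = (-4 - 4*(-161)) - 1*2167/16501 = (-4 + 644) - 2167/16501 = 640 - 2167/16501 = 10558473/16501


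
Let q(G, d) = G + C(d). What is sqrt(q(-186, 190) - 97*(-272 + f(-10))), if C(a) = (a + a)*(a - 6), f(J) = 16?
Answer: sqrt(94566) ≈ 307.52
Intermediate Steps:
C(a) = 2*a*(-6 + a) (C(a) = (2*a)*(-6 + a) = 2*a*(-6 + a))
q(G, d) = G + 2*d*(-6 + d)
sqrt(q(-186, 190) - 97*(-272 + f(-10))) = sqrt((-186 + 2*190*(-6 + 190)) - 97*(-272 + 16)) = sqrt((-186 + 2*190*184) - 97*(-256)) = sqrt((-186 + 69920) + 24832) = sqrt(69734 + 24832) = sqrt(94566)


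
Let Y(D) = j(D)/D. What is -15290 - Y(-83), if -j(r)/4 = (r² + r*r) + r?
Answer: -15950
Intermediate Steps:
j(r) = -8*r² - 4*r (j(r) = -4*((r² + r*r) + r) = -4*((r² + r²) + r) = -4*(2*r² + r) = -4*(r + 2*r²) = -8*r² - 4*r)
Y(D) = -4 - 8*D (Y(D) = (-4*D*(1 + 2*D))/D = -4 - 8*D)
-15290 - Y(-83) = -15290 - (-4 - 8*(-83)) = -15290 - (-4 + 664) = -15290 - 1*660 = -15290 - 660 = -15950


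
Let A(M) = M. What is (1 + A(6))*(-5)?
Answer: -35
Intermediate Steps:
(1 + A(6))*(-5) = (1 + 6)*(-5) = 7*(-5) = -35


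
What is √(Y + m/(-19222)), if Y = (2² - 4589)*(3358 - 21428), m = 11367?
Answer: √30612206571923326/19222 ≈ 9102.3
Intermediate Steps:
Y = 82850950 (Y = (4 - 4589)*(-18070) = -4585*(-18070) = 82850950)
√(Y + m/(-19222)) = √(82850950 + 11367/(-19222)) = √(82850950 + 11367*(-1/19222)) = √(82850950 - 11367/19222) = √(1592560949533/19222) = √30612206571923326/19222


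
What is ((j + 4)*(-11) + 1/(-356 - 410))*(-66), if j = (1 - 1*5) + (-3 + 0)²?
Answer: 2502555/383 ≈ 6534.1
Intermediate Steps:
j = 5 (j = (1 - 5) + (-3)² = -4 + 9 = 5)
((j + 4)*(-11) + 1/(-356 - 410))*(-66) = ((5 + 4)*(-11) + 1/(-356 - 410))*(-66) = (9*(-11) + 1/(-766))*(-66) = (-99 - 1/766)*(-66) = -75835/766*(-66) = 2502555/383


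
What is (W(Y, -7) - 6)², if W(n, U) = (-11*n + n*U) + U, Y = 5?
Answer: 10609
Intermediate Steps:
W(n, U) = U - 11*n + U*n (W(n, U) = (-11*n + U*n) + U = U - 11*n + U*n)
(W(Y, -7) - 6)² = ((-7 - 11*5 - 7*5) - 6)² = ((-7 - 55 - 35) - 6)² = (-97 - 6)² = (-103)² = 10609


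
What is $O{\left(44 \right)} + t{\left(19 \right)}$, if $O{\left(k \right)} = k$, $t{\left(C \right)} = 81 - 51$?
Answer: $74$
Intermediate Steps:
$t{\left(C \right)} = 30$
$O{\left(44 \right)} + t{\left(19 \right)} = 44 + 30 = 74$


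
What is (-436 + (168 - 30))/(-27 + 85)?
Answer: -149/29 ≈ -5.1379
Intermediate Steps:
(-436 + (168 - 30))/(-27 + 85) = (-436 + 138)/58 = -298*1/58 = -149/29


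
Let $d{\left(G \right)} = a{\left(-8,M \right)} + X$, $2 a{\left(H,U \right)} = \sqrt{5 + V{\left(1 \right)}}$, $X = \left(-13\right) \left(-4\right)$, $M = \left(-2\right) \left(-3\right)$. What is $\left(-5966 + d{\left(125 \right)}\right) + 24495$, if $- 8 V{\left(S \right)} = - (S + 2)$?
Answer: $18581 + \frac{\sqrt{86}}{8} \approx 18582.0$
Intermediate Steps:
$V{\left(S \right)} = \frac{1}{4} + \frac{S}{8}$ ($V{\left(S \right)} = - \frac{\left(-1\right) \left(S + 2\right)}{8} = - \frac{\left(-1\right) \left(2 + S\right)}{8} = - \frac{-2 - S}{8} = \frac{1}{4} + \frac{S}{8}$)
$M = 6$
$X = 52$
$a{\left(H,U \right)} = \frac{\sqrt{86}}{8}$ ($a{\left(H,U \right)} = \frac{\sqrt{5 + \left(\frac{1}{4} + \frac{1}{8} \cdot 1\right)}}{2} = \frac{\sqrt{5 + \left(\frac{1}{4} + \frac{1}{8}\right)}}{2} = \frac{\sqrt{5 + \frac{3}{8}}}{2} = \frac{\sqrt{\frac{43}{8}}}{2} = \frac{\frac{1}{4} \sqrt{86}}{2} = \frac{\sqrt{86}}{8}$)
$d{\left(G \right)} = 52 + \frac{\sqrt{86}}{8}$ ($d{\left(G \right)} = \frac{\sqrt{86}}{8} + 52 = 52 + \frac{\sqrt{86}}{8}$)
$\left(-5966 + d{\left(125 \right)}\right) + 24495 = \left(-5966 + \left(52 + \frac{\sqrt{86}}{8}\right)\right) + 24495 = \left(-5914 + \frac{\sqrt{86}}{8}\right) + 24495 = 18581 + \frac{\sqrt{86}}{8}$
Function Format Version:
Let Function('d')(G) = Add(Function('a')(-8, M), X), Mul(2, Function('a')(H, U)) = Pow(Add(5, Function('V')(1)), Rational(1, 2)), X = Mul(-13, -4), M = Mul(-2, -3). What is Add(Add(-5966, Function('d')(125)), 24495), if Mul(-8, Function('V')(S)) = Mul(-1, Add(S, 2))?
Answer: Add(18581, Mul(Rational(1, 8), Pow(86, Rational(1, 2)))) ≈ 18582.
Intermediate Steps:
Function('V')(S) = Add(Rational(1, 4), Mul(Rational(1, 8), S)) (Function('V')(S) = Mul(Rational(-1, 8), Mul(-1, Add(S, 2))) = Mul(Rational(-1, 8), Mul(-1, Add(2, S))) = Mul(Rational(-1, 8), Add(-2, Mul(-1, S))) = Add(Rational(1, 4), Mul(Rational(1, 8), S)))
M = 6
X = 52
Function('a')(H, U) = Mul(Rational(1, 8), Pow(86, Rational(1, 2))) (Function('a')(H, U) = Mul(Rational(1, 2), Pow(Add(5, Add(Rational(1, 4), Mul(Rational(1, 8), 1))), Rational(1, 2))) = Mul(Rational(1, 2), Pow(Add(5, Add(Rational(1, 4), Rational(1, 8))), Rational(1, 2))) = Mul(Rational(1, 2), Pow(Add(5, Rational(3, 8)), Rational(1, 2))) = Mul(Rational(1, 2), Pow(Rational(43, 8), Rational(1, 2))) = Mul(Rational(1, 2), Mul(Rational(1, 4), Pow(86, Rational(1, 2)))) = Mul(Rational(1, 8), Pow(86, Rational(1, 2))))
Function('d')(G) = Add(52, Mul(Rational(1, 8), Pow(86, Rational(1, 2)))) (Function('d')(G) = Add(Mul(Rational(1, 8), Pow(86, Rational(1, 2))), 52) = Add(52, Mul(Rational(1, 8), Pow(86, Rational(1, 2)))))
Add(Add(-5966, Function('d')(125)), 24495) = Add(Add(-5966, Add(52, Mul(Rational(1, 8), Pow(86, Rational(1, 2))))), 24495) = Add(Add(-5914, Mul(Rational(1, 8), Pow(86, Rational(1, 2)))), 24495) = Add(18581, Mul(Rational(1, 8), Pow(86, Rational(1, 2))))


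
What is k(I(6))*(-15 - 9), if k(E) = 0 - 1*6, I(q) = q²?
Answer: 144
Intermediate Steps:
k(E) = -6 (k(E) = 0 - 6 = -6)
k(I(6))*(-15 - 9) = -6*(-15 - 9) = -6*(-24) = 144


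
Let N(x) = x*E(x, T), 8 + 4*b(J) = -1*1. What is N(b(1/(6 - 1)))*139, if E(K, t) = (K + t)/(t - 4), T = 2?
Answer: -1251/32 ≈ -39.094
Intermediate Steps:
E(K, t) = (K + t)/(-4 + t)
b(J) = -9/4 (b(J) = -2 + (-1*1)/4 = -2 + (¼)*(-1) = -2 - ¼ = -9/4)
N(x) = x*(-1 - x/2) (N(x) = x*((x + 2)/(-4 + 2)) = x*((2 + x)/(-2)) = x*(-(2 + x)/2) = x*(-1 - x/2))
N(b(1/(6 - 1)))*139 = ((½)*(-9/4)*(-2 - 1*(-9/4)))*139 = ((½)*(-9/4)*(-2 + 9/4))*139 = ((½)*(-9/4)*(¼))*139 = -9/32*139 = -1251/32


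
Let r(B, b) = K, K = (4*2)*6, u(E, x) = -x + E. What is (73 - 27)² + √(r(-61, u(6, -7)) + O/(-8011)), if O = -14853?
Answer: 2116 + √3199441191/8011 ≈ 2123.1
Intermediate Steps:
u(E, x) = E - x
K = 48 (K = 8*6 = 48)
r(B, b) = 48
(73 - 27)² + √(r(-61, u(6, -7)) + O/(-8011)) = (73 - 27)² + √(48 - 14853/(-8011)) = 46² + √(48 - 14853*(-1/8011)) = 2116 + √(48 + 14853/8011) = 2116 + √(399381/8011) = 2116 + √3199441191/8011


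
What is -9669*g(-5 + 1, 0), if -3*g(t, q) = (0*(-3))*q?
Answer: 0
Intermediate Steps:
g(t, q) = 0 (g(t, q) = -0*(-3)*q/3 = -0*q = -⅓*0 = 0)
-9669*g(-5 + 1, 0) = -9669*0 = 0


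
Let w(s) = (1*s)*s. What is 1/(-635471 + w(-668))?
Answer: -1/189247 ≈ -5.2841e-6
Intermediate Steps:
w(s) = s² (w(s) = s*s = s²)
1/(-635471 + w(-668)) = 1/(-635471 + (-668)²) = 1/(-635471 + 446224) = 1/(-189247) = -1/189247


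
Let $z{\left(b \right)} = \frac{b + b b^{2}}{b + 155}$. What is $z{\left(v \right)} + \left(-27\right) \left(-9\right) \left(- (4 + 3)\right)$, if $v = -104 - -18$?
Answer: $- \frac{753511}{69} \approx -10920.0$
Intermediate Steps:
$v = -86$ ($v = -104 + 18 = -86$)
$z{\left(b \right)} = \frac{b + b^{3}}{155 + b}$
$z{\left(v \right)} + \left(-27\right) \left(-9\right) \left(- (4 + 3)\right) = \frac{-86 + \left(-86\right)^{3}}{155 - 86} + \left(-27\right) \left(-9\right) \left(- (4 + 3)\right) = \frac{-86 - 636056}{69} + 243 \left(\left(-1\right) 7\right) = \frac{1}{69} \left(-636142\right) + 243 \left(-7\right) = - \frac{636142}{69} - 1701 = - \frac{753511}{69}$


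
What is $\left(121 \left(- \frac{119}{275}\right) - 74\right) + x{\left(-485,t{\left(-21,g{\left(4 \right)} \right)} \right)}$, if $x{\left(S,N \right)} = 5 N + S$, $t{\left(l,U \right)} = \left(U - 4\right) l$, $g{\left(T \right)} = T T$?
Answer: $- \frac{46784}{25} \approx -1871.4$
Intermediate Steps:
$g{\left(T \right)} = T^{2}$
$t{\left(l,U \right)} = l \left(-4 + U\right)$ ($t{\left(l,U \right)} = \left(-4 + U\right) l = l \left(-4 + U\right)$)
$x{\left(S,N \right)} = S + 5 N$
$\left(121 \left(- \frac{119}{275}\right) - 74\right) + x{\left(-485,t{\left(-21,g{\left(4 \right)} \right)} \right)} = \left(121 \left(- \frac{119}{275}\right) - 74\right) + \left(-485 + 5 \left(- 21 \left(-4 + 4^{2}\right)\right)\right) = \left(121 \left(\left(-119\right) \frac{1}{275}\right) - 74\right) + \left(-485 + 5 \left(- 21 \left(-4 + 16\right)\right)\right) = \left(121 \left(- \frac{119}{275}\right) - 74\right) + \left(-485 + 5 \left(\left(-21\right) 12\right)\right) = \left(- \frac{1309}{25} - 74\right) + \left(-485 + 5 \left(-252\right)\right) = - \frac{3159}{25} - 1745 = - \frac{46784}{25}$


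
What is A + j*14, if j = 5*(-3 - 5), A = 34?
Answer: -526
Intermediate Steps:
j = -40 (j = 5*(-8) = -40)
A + j*14 = 34 - 40*14 = 34 - 560 = -526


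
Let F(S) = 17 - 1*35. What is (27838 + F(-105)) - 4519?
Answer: 23301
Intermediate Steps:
F(S) = -18 (F(S) = 17 - 35 = -18)
(27838 + F(-105)) - 4519 = (27838 - 18) - 4519 = 27820 - 4519 = 23301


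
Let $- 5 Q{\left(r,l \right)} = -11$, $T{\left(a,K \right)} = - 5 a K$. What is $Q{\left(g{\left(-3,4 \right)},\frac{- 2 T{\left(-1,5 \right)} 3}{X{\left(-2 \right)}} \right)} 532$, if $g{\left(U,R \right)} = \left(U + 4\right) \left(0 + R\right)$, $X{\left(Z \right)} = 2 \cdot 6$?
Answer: $\frac{5852}{5} \approx 1170.4$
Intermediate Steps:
$X{\left(Z \right)} = 12$
$T{\left(a,K \right)} = - 5 K a$
$g{\left(U,R \right)} = R \left(4 + U\right)$ ($g{\left(U,R \right)} = \left(4 + U\right) R = R \left(4 + U\right)$)
$Q{\left(r,l \right)} = \frac{11}{5}$ ($Q{\left(r,l \right)} = \left(- \frac{1}{5}\right) \left(-11\right) = \frac{11}{5}$)
$Q{\left(g{\left(-3,4 \right)},\frac{- 2 T{\left(-1,5 \right)} 3}{X{\left(-2 \right)}} \right)} 532 = \frac{11}{5} \cdot 532 = \frac{5852}{5}$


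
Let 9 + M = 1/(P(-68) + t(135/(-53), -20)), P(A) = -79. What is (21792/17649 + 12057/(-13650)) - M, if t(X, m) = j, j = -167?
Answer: 1711238078/182912275 ≈ 9.3555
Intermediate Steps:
t(X, m) = -167
M = -2215/246 (M = -9 + 1/(-79 - 167) = -9 + 1/(-246) = -9 - 1/246 = -2215/246 ≈ -9.0041)
(21792/17649 + 12057/(-13650)) - M = (21792/17649 + 12057/(-13650)) - 1*(-2215/246) = (21792*(1/17649) + 12057*(-1/13650)) + 2215/246 = (7264/5883 - 4019/4550) + 2215/246 = 9407423/26767650 + 2215/246 = 1711238078/182912275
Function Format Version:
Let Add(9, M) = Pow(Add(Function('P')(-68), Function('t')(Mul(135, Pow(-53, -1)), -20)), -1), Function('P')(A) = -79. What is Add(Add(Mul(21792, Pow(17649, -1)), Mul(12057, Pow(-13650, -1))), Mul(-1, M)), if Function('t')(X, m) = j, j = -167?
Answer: Rational(1711238078, 182912275) ≈ 9.3555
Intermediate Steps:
Function('t')(X, m) = -167
M = Rational(-2215, 246) (M = Add(-9, Pow(Add(-79, -167), -1)) = Add(-9, Pow(-246, -1)) = Add(-9, Rational(-1, 246)) = Rational(-2215, 246) ≈ -9.0041)
Add(Add(Mul(21792, Pow(17649, -1)), Mul(12057, Pow(-13650, -1))), Mul(-1, M)) = Add(Add(Mul(21792, Pow(17649, -1)), Mul(12057, Pow(-13650, -1))), Mul(-1, Rational(-2215, 246))) = Add(Add(Mul(21792, Rational(1, 17649)), Mul(12057, Rational(-1, 13650))), Rational(2215, 246)) = Add(Add(Rational(7264, 5883), Rational(-4019, 4550)), Rational(2215, 246)) = Add(Rational(9407423, 26767650), Rational(2215, 246)) = Rational(1711238078, 182912275)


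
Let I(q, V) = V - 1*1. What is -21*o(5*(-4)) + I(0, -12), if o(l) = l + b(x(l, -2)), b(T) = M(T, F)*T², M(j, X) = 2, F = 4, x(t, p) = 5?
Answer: -643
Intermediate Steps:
I(q, V) = -1 + V (I(q, V) = V - 1 = -1 + V)
b(T) = 2*T²
o(l) = 50 + l (o(l) = l + 2*5² = l + 2*25 = l + 50 = 50 + l)
-21*o(5*(-4)) + I(0, -12) = -21*(50 + 5*(-4)) + (-1 - 12) = -21*(50 - 20) - 13 = -21*30 - 13 = -630 - 13 = -643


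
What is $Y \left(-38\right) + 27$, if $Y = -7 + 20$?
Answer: $-467$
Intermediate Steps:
$Y = 13$
$Y \left(-38\right) + 27 = 13 \left(-38\right) + 27 = -494 + 27 = -467$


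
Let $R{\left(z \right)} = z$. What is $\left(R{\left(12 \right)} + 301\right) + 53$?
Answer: $366$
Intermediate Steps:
$\left(R{\left(12 \right)} + 301\right) + 53 = \left(12 + 301\right) + 53 = 313 + 53 = 366$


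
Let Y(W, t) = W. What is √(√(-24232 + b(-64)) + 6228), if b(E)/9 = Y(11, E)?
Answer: √(6228 + I*√24133) ≈ 78.924 + 0.9842*I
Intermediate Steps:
b(E) = 99 (b(E) = 9*11 = 99)
√(√(-24232 + b(-64)) + 6228) = √(√(-24232 + 99) + 6228) = √(√(-24133) + 6228) = √(I*√24133 + 6228) = √(6228 + I*√24133)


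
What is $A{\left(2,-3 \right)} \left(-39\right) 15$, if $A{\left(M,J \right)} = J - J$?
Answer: $0$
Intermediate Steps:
$A{\left(M,J \right)} = 0$
$A{\left(2,-3 \right)} \left(-39\right) 15 = 0 \left(-39\right) 15 = 0 \cdot 15 = 0$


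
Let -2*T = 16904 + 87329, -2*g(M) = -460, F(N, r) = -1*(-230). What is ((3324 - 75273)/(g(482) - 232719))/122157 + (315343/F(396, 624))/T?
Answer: -2984976276680228/113475627059800845 ≈ -0.026305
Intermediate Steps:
F(N, r) = 230
g(M) = 230 (g(M) = -½*(-460) = 230)
T = -104233/2 (T = -(16904 + 87329)/2 = -½*104233 = -104233/2 ≈ -52117.)
((3324 - 75273)/(g(482) - 232719))/122157 + (315343/F(396, 624))/T = ((3324 - 75273)/(230 - 232719))/122157 + (315343/230)/(-104233/2) = -71949/(-232489)*(1/122157) + (315343*(1/230))*(-2/104233) = -71949*(-1/232489)*(1/122157) + (315343/230)*(-2/104233) = (71949/232489)*(1/122157) - 315343/11986795 = 23983/9466719591 - 315343/11986795 = -2984976276680228/113475627059800845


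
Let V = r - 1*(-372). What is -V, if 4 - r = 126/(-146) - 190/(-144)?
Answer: -1973857/5256 ≈ -375.54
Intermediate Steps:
r = 18625/5256 (r = 4 - (126/(-146) - 190/(-144)) = 4 - (126*(-1/146) - 190*(-1/144)) = 4 - (-63/73 + 95/72) = 4 - 1*2399/5256 = 4 - 2399/5256 = 18625/5256 ≈ 3.5436)
V = 1973857/5256 (V = 18625/5256 - 1*(-372) = 18625/5256 + 372 = 1973857/5256 ≈ 375.54)
-V = -1*1973857/5256 = -1973857/5256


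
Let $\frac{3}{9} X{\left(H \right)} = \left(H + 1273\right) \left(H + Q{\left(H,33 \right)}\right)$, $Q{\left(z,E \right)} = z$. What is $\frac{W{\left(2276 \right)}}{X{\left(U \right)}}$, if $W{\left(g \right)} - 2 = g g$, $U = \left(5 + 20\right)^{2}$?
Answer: $\frac{863363}{1186250} \approx 0.72781$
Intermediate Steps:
$U = 625$ ($U = 25^{2} = 625$)
$W{\left(g \right)} = 2 + g^{2}$ ($W{\left(g \right)} = 2 + g g = 2 + g^{2}$)
$X{\left(H \right)} = 6 H \left(1273 + H\right)$ ($X{\left(H \right)} = 3 \left(H + 1273\right) \left(H + H\right) = 3 \left(1273 + H\right) 2 H = 3 \cdot 2 H \left(1273 + H\right) = 6 H \left(1273 + H\right)$)
$\frac{W{\left(2276 \right)}}{X{\left(U \right)}} = \frac{2 + 2276^{2}}{6 \cdot 625 \left(1273 + 625\right)} = \frac{2 + 5180176}{6 \cdot 625 \cdot 1898} = \frac{5180178}{7117500} = 5180178 \cdot \frac{1}{7117500} = \frac{863363}{1186250}$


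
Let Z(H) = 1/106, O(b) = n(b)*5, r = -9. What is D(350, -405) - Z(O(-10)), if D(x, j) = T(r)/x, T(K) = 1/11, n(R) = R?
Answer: -936/102025 ≈ -0.0091742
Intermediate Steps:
T(K) = 1/11
D(x, j) = 1/(11*x)
O(b) = 5*b (O(b) = b*5 = 5*b)
Z(H) = 1/106
D(350, -405) - Z(O(-10)) = (1/11)/350 - 1*1/106 = (1/11)*(1/350) - 1/106 = 1/3850 - 1/106 = -936/102025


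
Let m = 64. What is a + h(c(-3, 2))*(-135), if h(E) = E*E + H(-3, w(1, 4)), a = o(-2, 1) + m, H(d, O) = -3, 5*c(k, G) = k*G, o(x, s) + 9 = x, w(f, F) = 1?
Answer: 1318/5 ≈ 263.60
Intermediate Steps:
o(x, s) = -9 + x
c(k, G) = G*k/5 (c(k, G) = (k*G)/5 = (G*k)/5 = G*k/5)
a = 53 (a = (-9 - 2) + 64 = -11 + 64 = 53)
h(E) = -3 + E² (h(E) = E*E - 3 = E² - 3 = -3 + E²)
a + h(c(-3, 2))*(-135) = 53 + (-3 + ((⅕)*2*(-3))²)*(-135) = 53 + (-3 + (-6/5)²)*(-135) = 53 + (-3 + 36/25)*(-135) = 53 - 39/25*(-135) = 53 + 1053/5 = 1318/5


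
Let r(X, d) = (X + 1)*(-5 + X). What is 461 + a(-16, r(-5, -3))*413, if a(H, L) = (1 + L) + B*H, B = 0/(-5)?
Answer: 17394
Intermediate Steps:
B = 0 (B = 0*(-⅕) = 0)
r(X, d) = (1 + X)*(-5 + X)
a(H, L) = 1 + L (a(H, L) = (1 + L) + 0*H = (1 + L) + 0 = 1 + L)
461 + a(-16, r(-5, -3))*413 = 461 + (1 + (-5 + (-5)² - 4*(-5)))*413 = 461 + (1 + (-5 + 25 + 20))*413 = 461 + (1 + 40)*413 = 461 + 41*413 = 461 + 16933 = 17394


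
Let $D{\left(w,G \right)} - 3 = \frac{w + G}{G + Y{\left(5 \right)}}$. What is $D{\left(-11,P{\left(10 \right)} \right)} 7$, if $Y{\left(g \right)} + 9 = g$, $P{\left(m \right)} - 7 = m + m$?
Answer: $\frac{595}{23} \approx 25.87$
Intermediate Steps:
$P{\left(m \right)} = 7 + 2 m$ ($P{\left(m \right)} = 7 + \left(m + m\right) = 7 + 2 m$)
$Y{\left(g \right)} = -9 + g$
$D{\left(w,G \right)} = 3 + \frac{G + w}{-4 + G}$ ($D{\left(w,G \right)} = 3 + \frac{w + G}{G + \left(-9 + 5\right)} = 3 + \frac{G + w}{G - 4} = 3 + \frac{G + w}{-4 + G}$)
$D{\left(-11,P{\left(10 \right)} \right)} 7 = \frac{-12 - 11 + 4 \left(7 + 2 \cdot 10\right)}{-4 + \left(7 + 2 \cdot 10\right)} 7 = \frac{-12 - 11 + 4 \left(7 + 20\right)}{-4 + \left(7 + 20\right)} 7 = \frac{-12 - 11 + 4 \cdot 27}{-4 + 27} \cdot 7 = \frac{-12 - 11 + 108}{23} \cdot 7 = \frac{1}{23} \cdot 85 \cdot 7 = \frac{85}{23} \cdot 7 = \frac{595}{23}$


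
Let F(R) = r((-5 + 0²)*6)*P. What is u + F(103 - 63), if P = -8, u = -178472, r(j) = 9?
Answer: -178544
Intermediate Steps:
F(R) = -72 (F(R) = 9*(-8) = -72)
u + F(103 - 63) = -178472 - 72 = -178544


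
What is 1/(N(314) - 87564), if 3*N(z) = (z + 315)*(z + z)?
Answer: 3/132320 ≈ 2.2672e-5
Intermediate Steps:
N(z) = 2*z*(315 + z)/3 (N(z) = ((z + 315)*(z + z))/3 = ((315 + z)*(2*z))/3 = (2*z*(315 + z))/3 = 2*z*(315 + z)/3)
1/(N(314) - 87564) = 1/((⅔)*314*(315 + 314) - 87564) = 1/((⅔)*314*629 - 87564) = 1/(395012/3 - 87564) = 1/(132320/3) = 3/132320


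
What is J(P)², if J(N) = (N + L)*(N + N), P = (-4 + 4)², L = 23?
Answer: 0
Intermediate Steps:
P = 0 (P = 0² = 0)
J(N) = 2*N*(23 + N) (J(N) = (N + 23)*(N + N) = (23 + N)*(2*N) = 2*N*(23 + N))
J(P)² = (2*0*(23 + 0))² = (2*0*23)² = 0² = 0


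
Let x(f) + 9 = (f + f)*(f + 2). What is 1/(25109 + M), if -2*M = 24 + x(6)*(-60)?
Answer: 1/27707 ≈ 3.6092e-5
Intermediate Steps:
x(f) = -9 + 2*f*(2 + f) (x(f) = -9 + (f + f)*(f + 2) = -9 + (2*f)*(2 + f) = -9 + 2*f*(2 + f))
M = 2598 (M = -(24 + (-9 + 2*6**2 + 4*6)*(-60))/2 = -(24 + (-9 + 2*36 + 24)*(-60))/2 = -(24 + (-9 + 72 + 24)*(-60))/2 = -(24 + 87*(-60))/2 = -(24 - 5220)/2 = -1/2*(-5196) = 2598)
1/(25109 + M) = 1/(25109 + 2598) = 1/27707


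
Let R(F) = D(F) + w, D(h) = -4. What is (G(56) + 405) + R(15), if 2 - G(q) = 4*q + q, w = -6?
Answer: 117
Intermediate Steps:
R(F) = -10 (R(F) = -4 - 6 = -10)
G(q) = 2 - 5*q (G(q) = 2 - (4*q + q) = 2 - 5*q)
(G(56) + 405) + R(15) = ((2 - 5*56) + 405) - 10 = ((2 - 280) + 405) - 10 = (-278 + 405) - 10 = 127 - 10 = 117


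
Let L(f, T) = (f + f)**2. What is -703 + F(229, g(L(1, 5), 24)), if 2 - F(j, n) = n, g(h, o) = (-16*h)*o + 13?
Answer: 822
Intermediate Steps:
L(f, T) = 4*f**2 (L(f, T) = (2*f)**2 = 4*f**2)
g(h, o) = 13 - 16*h*o (g(h, o) = -16*h*o + 13 = 13 - 16*h*o)
F(j, n) = 2 - n
-703 + F(229, g(L(1, 5), 24)) = -703 + (2 - (13 - 16*4*1**2*24)) = -703 + (2 - (13 - 16*4*1*24)) = -703 + (2 - (13 - 16*4*24)) = -703 + (2 - (13 - 1536)) = -703 + (2 - 1*(-1523)) = -703 + (2 + 1523) = -703 + 1525 = 822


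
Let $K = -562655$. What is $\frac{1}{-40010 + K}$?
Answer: $- \frac{1}{602665} \approx -1.6593 \cdot 10^{-6}$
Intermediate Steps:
$\frac{1}{-40010 + K} = \frac{1}{-40010 - 562655} = \frac{1}{-602665} = - \frac{1}{602665}$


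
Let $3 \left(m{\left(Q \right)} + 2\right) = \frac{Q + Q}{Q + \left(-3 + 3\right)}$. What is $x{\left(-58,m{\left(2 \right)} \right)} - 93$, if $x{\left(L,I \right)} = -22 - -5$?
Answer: $-110$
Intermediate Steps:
$m{\left(Q \right)} = - \frac{4}{3}$ ($m{\left(Q \right)} = -2 + \frac{\left(Q + Q\right) \frac{1}{Q + \left(-3 + 3\right)}}{3} = -2 + \frac{2 Q \frac{1}{Q + 0}}{3} = -2 + \frac{2 Q \frac{1}{Q}}{3} = -2 + \frac{1}{3} \cdot 2 = -2 + \frac{2}{3} = - \frac{4}{3}$)
$x{\left(L,I \right)} = -17$ ($x{\left(L,I \right)} = -22 + 5 = -17$)
$x{\left(-58,m{\left(2 \right)} \right)} - 93 = -17 - 93 = -110$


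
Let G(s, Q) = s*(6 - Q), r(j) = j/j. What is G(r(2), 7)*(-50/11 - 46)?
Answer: 556/11 ≈ 50.545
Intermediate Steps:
r(j) = 1
G(r(2), 7)*(-50/11 - 46) = (1*(6 - 1*7))*(-50/11 - 46) = (1*(6 - 7))*(-50*1/11 - 46) = (1*(-1))*(-50/11 - 46) = -1*(-556/11) = 556/11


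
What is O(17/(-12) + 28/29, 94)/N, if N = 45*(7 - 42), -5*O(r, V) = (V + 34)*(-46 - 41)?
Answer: -3712/2625 ≈ -1.4141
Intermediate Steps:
O(r, V) = 2958/5 + 87*V/5 (O(r, V) = -(V + 34)*(-46 - 41)/5 = -(34 + V)*(-87)/5 = -(-2958 - 87*V)/5 = 2958/5 + 87*V/5)
N = -1575 (N = 45*(-35) = -1575)
O(17/(-12) + 28/29, 94)/N = (2958/5 + (87/5)*94)/(-1575) = (2958/5 + 8178/5)*(-1/1575) = (11136/5)*(-1/1575) = -3712/2625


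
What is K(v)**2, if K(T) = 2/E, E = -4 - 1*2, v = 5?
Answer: 1/9 ≈ 0.11111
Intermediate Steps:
E = -6 (E = -4 - 2 = -6)
K(T) = -1/3 (K(T) = 2/(-6) = 2*(-1/6) = -1/3)
K(v)**2 = (-1/3)**2 = 1/9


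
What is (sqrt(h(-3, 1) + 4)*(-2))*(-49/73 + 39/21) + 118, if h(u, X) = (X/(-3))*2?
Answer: 118 - 404*sqrt(30)/511 ≈ 113.67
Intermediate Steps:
h(u, X) = -2*X/3 (h(u, X) = (X*(-1/3))*2 = -X/3*2 = -2*X/3)
(sqrt(h(-3, 1) + 4)*(-2))*(-49/73 + 39/21) + 118 = (sqrt(-2/3*1 + 4)*(-2))*(-49/73 + 39/21) + 118 = (sqrt(-2/3 + 4)*(-2))*(-49*1/73 + 39*(1/21)) + 118 = (sqrt(10/3)*(-2))*(-49/73 + 13/7) + 118 = ((sqrt(30)/3)*(-2))*(606/511) + 118 = -2*sqrt(30)/3*(606/511) + 118 = -404*sqrt(30)/511 + 118 = 118 - 404*sqrt(30)/511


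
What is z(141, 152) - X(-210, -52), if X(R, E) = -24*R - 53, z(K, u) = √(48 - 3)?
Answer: -4987 + 3*√5 ≈ -4980.3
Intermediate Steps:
z(K, u) = 3*√5 (z(K, u) = √45 = 3*√5)
X(R, E) = -53 - 24*R
z(141, 152) - X(-210, -52) = 3*√5 - (-53 - 24*(-210)) = 3*√5 - (-53 + 5040) = 3*√5 - 1*4987 = 3*√5 - 4987 = -4987 + 3*√5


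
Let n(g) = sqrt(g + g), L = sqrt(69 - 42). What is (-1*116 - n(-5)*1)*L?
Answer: 3*sqrt(3)*(-116 - I*sqrt(10)) ≈ -602.75 - 16.432*I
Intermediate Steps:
L = 3*sqrt(3) (L = sqrt(27) = 3*sqrt(3) ≈ 5.1962)
n(g) = sqrt(2)*sqrt(g) (n(g) = sqrt(2*g) = sqrt(2)*sqrt(g))
(-1*116 - n(-5)*1)*L = (-1*116 - sqrt(2)*sqrt(-5)*1)*(3*sqrt(3)) = (-116 - sqrt(2)*I*sqrt(5)*1)*(3*sqrt(3)) = (-116 - I*sqrt(10)*1)*(3*sqrt(3)) = (-116 - I*sqrt(10))*(3*sqrt(3)) = 3*sqrt(3)*(-116 - I*sqrt(10))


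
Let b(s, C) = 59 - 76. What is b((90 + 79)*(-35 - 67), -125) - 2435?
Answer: -2452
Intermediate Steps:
b(s, C) = -17
b((90 + 79)*(-35 - 67), -125) - 2435 = -17 - 2435 = -2452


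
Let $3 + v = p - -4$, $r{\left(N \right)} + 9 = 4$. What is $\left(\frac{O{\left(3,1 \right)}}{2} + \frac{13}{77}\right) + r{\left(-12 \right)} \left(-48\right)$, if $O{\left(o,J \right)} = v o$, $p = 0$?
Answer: $\frac{37217}{154} \approx 241.67$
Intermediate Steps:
$r{\left(N \right)} = -5$ ($r{\left(N \right)} = -9 + 4 = -5$)
$v = 1$ ($v = -3 + \left(0 - -4\right) = -3 + \left(0 + 4\right) = -3 + 4 = 1$)
$O{\left(o,J \right)} = o$ ($O{\left(o,J \right)} = 1 o = o$)
$\left(\frac{O{\left(3,1 \right)}}{2} + \frac{13}{77}\right) + r{\left(-12 \right)} \left(-48\right) = \left(\frac{3}{2} + \frac{13}{77}\right) - -240 = \left(3 \cdot \frac{1}{2} + 13 \cdot \frac{1}{77}\right) + 240 = \left(\frac{3}{2} + \frac{13}{77}\right) + 240 = \frac{257}{154} + 240 = \frac{37217}{154}$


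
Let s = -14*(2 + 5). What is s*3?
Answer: -294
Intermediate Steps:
s = -98 (s = -14*7 = -98)
s*3 = -98*3 = -294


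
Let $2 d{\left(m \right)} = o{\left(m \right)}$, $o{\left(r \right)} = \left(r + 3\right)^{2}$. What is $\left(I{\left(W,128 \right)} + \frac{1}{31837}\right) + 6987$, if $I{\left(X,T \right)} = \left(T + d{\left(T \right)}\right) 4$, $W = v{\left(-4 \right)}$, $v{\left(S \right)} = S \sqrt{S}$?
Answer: $\frac{1331455178}{31837} \approx 41821.0$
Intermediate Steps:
$v{\left(S \right)} = S^{\frac{3}{2}}$
$o{\left(r \right)} = \left(3 + r\right)^{2}$
$d{\left(m \right)} = \frac{\left(3 + m\right)^{2}}{2}$
$W = - 8 i$ ($W = \left(-4\right)^{\frac{3}{2}} = - 8 i \approx - 8.0 i$)
$I{\left(X,T \right)} = 2 \left(3 + T\right)^{2} + 4 T$ ($I{\left(X,T \right)} = \left(T + \frac{\left(3 + T\right)^{2}}{2}\right) 4 = 2 \left(3 + T\right)^{2} + 4 T$)
$\left(I{\left(W,128 \right)} + \frac{1}{31837}\right) + 6987 = \left(\left(2 \left(3 + 128\right)^{2} + 4 \cdot 128\right) + \frac{1}{31837}\right) + 6987 = \left(\left(2 \cdot 131^{2} + 512\right) + \frac{1}{31837}\right) + 6987 = \left(\left(2 \cdot 17161 + 512\right) + \frac{1}{31837}\right) + 6987 = \left(\left(34322 + 512\right) + \frac{1}{31837}\right) + 6987 = \left(34834 + \frac{1}{31837}\right) + 6987 = \frac{1109010059}{31837} + 6987 = \frac{1331455178}{31837}$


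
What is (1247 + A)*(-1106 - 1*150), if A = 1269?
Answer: -3160096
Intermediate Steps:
(1247 + A)*(-1106 - 1*150) = (1247 + 1269)*(-1106 - 1*150) = 2516*(-1106 - 150) = 2516*(-1256) = -3160096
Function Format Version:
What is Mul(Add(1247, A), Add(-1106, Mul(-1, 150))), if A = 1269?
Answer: -3160096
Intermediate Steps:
Mul(Add(1247, A), Add(-1106, Mul(-1, 150))) = Mul(Add(1247, 1269), Add(-1106, Mul(-1, 150))) = Mul(2516, Add(-1106, -150)) = Mul(2516, -1256) = -3160096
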